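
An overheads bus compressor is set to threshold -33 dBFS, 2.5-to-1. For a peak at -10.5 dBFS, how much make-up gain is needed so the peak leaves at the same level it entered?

Overshoot 22.5 dB → 22.5/2.5 = 9 dB after compression, so the compressed level is -33 + 9 = -24 dBFS.
Make-up = target − compressed = -10.5 − (-24) = 13.5 dB.

13.5 dB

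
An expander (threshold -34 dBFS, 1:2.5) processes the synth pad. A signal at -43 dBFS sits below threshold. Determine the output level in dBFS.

The input is 9 dB below the -34 dBFS threshold.
A 1:2.5 expander multiplies undershoot by 2.5: 9 × 2.5 = 22.5 dB below threshold.
Output = -34 − 22.5 = -56.5 dBFS.

-56.5 dBFS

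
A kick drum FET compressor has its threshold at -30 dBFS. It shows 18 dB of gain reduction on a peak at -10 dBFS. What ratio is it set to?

10:1

Input overshoot = -10 − (-30) = 20 dB.
Output overshoot = 20 − 18 = 2 dB.
Ratio = input overshoot / output overshoot = 20 / 2 = 10.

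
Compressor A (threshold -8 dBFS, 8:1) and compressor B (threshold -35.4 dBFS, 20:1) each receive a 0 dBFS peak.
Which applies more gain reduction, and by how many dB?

A: 8 dB over, compressed to 1 dB over, so 7 dB of GR.
B: 35.4 dB over, compressed to 1.77 dB over, so 33.63 dB of GR.
B applies 26.63 dB more gain reduction.

B, by 26.63 dB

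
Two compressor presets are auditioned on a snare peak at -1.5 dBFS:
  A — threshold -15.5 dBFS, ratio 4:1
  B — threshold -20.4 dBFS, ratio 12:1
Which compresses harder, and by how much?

B, by 6.825 dB

A: GR = 14 − 14/4 = 10.5 dB.
B: GR = 18.9 − 18.9/12 = 17.325 dB.
Difference: 6.825 dB in favour of B.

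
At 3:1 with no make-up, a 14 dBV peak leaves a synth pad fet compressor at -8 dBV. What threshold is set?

Let T be the threshold. Output overshoot = (input overshoot)/R, so -8 − T = (14 − T)/3.
3·(-8 − T) = 14 − T → 2·T = -24 − 14 = -38.
T = -38/2 = -19 dBV.

-19 dBV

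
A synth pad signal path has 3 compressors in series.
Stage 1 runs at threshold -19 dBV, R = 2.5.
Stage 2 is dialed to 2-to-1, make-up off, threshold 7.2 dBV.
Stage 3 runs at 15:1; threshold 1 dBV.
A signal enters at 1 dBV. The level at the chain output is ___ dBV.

Stage 1: 1 dBV is 20 dB over -19 dBV; at 2.5:1 that becomes 8 dB over, giving -11 dBV.
Stage 2: -11 dBV is at or below the 7.2 dBV threshold — no compression; output -11 dBV.
Stage 3: below threshold (-11 ≤ 1); passes unchanged; output -11 dBV.

-11 dBV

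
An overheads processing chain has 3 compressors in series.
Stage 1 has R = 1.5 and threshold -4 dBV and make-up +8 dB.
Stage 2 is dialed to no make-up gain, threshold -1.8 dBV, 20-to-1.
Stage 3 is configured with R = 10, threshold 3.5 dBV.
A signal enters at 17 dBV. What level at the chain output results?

-0.81 dBV

Stage 1: 17 dBV is 21 dB over -4 dBV; at 1.5:1 that becomes 14 dB over, giving 10 dBV; +8 dB make-up → 18 dBV.
Stage 2: 19.8 dB above -1.8 dBV, reduced 20:1 to 0.99 dB above → -0.81 dBV.
Stage 3: -0.81 dBV is at or below the 3.5 dBV threshold — no compression; output -0.81 dBV.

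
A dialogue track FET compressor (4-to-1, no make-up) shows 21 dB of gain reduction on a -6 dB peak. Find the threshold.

Let T be the threshold. Output overshoot = (input overshoot)/R, so -27 − T = (-6 − T)/4.
4·(-27 − T) = -6 − T → 3·T = -108 − (-6) = -102.
T = -102/3 = -34 dB.

-34 dB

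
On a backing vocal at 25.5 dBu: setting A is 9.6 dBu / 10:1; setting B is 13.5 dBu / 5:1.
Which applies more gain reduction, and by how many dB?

A, by 4.71 dB

A: overshoot 15.9 dB → output overshoot 1.59 dB → GR 14.31 dB.
B: overshoot 12 dB → output overshoot 2.4 dB → GR 9.6 dB.
A reduces 4.71 dB more.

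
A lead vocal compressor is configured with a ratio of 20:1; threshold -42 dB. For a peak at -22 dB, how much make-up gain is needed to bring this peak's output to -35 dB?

The peak compresses to -42 + 20/20 = -41 dB.
To reach -35 dB requires -35 − (-41) = 6 dB of make-up.

6 dB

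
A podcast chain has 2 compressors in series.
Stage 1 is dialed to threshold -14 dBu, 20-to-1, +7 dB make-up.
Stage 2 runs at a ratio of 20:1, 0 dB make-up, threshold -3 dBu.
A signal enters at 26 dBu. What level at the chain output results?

-5 dBu

Stage 1: 40 dB above -14 dBu, reduced 20:1 to 2 dB above → -12 dBu; +7 dB make-up → -5 dBu.
Stage 2: -5 dBu ≤ -3 dBu, so stage 2 doesn't engage; output -5 dBu.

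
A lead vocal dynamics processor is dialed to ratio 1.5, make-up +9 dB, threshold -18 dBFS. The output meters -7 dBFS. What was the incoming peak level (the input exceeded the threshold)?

-15 dBFS

Stripping the +9 dB make-up gives -16 dBFS at the gain stage.
That's 2 dB above the -18 dBFS threshold.
Before 1.5:1 compression the overshoot was 2 × 1.5 = 3 dB, so input = -18 + 3 = -15 dBFS.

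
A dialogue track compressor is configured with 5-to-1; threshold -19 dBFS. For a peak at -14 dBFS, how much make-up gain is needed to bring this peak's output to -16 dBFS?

The peak compresses to -19 + 5/5 = -18 dBFS.
To reach -16 dBFS requires -16 − (-18) = 2 dB of make-up.

2 dB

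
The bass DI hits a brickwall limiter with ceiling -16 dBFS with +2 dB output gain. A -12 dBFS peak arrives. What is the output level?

-14 dBFS

A brickwall limiter is an ∞:1 compressor: any input above the ceiling is clamped to -16 dBFS.
Output gain then adds 2 dB: -16 + 2 = -14 dBFS.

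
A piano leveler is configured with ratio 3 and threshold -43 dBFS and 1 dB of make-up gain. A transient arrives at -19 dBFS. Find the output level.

-34 dBFS

Overshoot: -19 − (-43) = 24 dB.
The 24 dB excess becomes 8 dB after 3:1 reduction.
That puts the output at -35 dBFS; make-up adds 1 dB, giving -34 dBFS.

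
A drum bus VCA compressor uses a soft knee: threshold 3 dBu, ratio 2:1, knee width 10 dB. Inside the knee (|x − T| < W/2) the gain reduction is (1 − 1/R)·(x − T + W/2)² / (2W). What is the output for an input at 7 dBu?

4.975 dBu

x − T + W/2 = 7 − 3 + 5 = 9.
GR = (1 − 1/2) × 9² / 20 = 0.5 × 81 / 20 = 2.025 dB.
Output = 7 − 2.025 = 4.975 dBu.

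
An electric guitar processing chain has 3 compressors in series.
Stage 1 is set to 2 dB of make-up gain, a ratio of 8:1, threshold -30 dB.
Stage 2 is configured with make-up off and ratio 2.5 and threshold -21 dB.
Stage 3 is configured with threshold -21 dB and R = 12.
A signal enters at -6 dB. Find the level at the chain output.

Stage 1: -6 dB is 24 dB over -30 dB; at 8:1 that becomes 3 dB over, giving -27 dB; +2 dB make-up → -25 dB.
Stage 2: below threshold (-25 ≤ -21); passes unchanged; output -25 dB.
Stage 3: -25 dB ≤ -21 dB, so stage 3 doesn't engage; output -25 dB.

-25 dB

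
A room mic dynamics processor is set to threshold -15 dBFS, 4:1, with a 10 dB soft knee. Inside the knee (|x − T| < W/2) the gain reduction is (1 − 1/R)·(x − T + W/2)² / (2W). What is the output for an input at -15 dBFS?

x − T + W/2 = -15 − (-15) + 5 = 5.
GR = (1 − 1/4) × 5² / 20 = 0.75 × 25 / 20 = 0.9375 dB.
Output = -15 − 0.9375 = -15.9375 dBFS.

-15.9375 dBFS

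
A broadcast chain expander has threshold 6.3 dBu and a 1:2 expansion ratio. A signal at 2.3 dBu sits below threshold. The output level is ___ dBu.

-1.7 dBu

The input is 4 dB below the 6.3 dBu threshold.
A 1:2 expander multiplies undershoot by 2: 4 × 2 = 8 dB below threshold.
Output = 6.3 − 8 = -1.7 dBu.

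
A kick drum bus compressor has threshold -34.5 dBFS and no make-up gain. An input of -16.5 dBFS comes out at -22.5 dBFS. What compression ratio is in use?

1.5:1

Input overshoot = -16.5 − (-34.5) = 18 dB; output overshoot = -22.5 − (-34.5) = 12 dB.
Ratio = 18 / 12 = 1.5.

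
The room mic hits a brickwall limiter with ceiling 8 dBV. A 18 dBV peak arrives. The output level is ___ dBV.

8 dBV

A brickwall limiter is an ∞:1 compressor: any input above the ceiling is clamped to 8 dBV.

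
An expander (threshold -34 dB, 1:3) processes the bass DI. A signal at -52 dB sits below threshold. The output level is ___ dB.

Undershoot = (-34) − (-52) = 18 dB.
At 1:3, that expands to 54 dB under threshold.
Output = -34 − 54 = -88 dB.

-88 dB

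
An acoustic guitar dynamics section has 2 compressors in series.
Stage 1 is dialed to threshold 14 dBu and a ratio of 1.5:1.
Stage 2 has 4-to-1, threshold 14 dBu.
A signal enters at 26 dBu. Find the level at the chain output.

16 dBu

Stage 1: 26 dBu is 12 dB over 14 dBu; at 1.5:1 that becomes 8 dB over, giving 22 dBu.
Stage 2: 22 dBu is 8 dB over 14 dBu; at 4:1 that becomes 2 dB over, giving 16 dBu.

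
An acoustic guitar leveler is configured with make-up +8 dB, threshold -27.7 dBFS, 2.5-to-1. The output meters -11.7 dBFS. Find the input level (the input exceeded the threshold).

Stripping the +8 dB make-up gives -19.7 dBFS at the gain stage.
Post-compression overshoot = -19.7 − (-27.7) = 8 dB.
Input overshoot = R × output overshoot = 20 dB → input = -27.7 + 20 = -7.7 dBFS.

-7.7 dBFS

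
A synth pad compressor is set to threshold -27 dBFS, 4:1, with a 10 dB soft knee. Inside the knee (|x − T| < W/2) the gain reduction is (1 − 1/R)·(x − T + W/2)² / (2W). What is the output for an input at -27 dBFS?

x − T + W/2 = -27 − (-27) + 5 = 5.
GR = (1 − 1/4) × 5² / 20 = 0.75 × 25 / 20 = 0.9375 dB.
Output = -27 − 0.9375 = -27.9375 dBFS.

-27.9375 dBFS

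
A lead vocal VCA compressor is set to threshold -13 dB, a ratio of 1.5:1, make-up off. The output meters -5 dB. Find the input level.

-1 dB

Post-compression overshoot = -5 − (-13) = 8 dB.
Undo the ratio: input overshoot = 8 × 1.5 = 12 dB, giving input = -1 dB.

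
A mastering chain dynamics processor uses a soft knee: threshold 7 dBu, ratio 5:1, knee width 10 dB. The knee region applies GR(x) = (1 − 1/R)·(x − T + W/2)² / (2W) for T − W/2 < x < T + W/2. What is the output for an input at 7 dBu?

6 dBu

x − T + W/2 = 7 − 7 + 5 = 5.
GR = (1 − 1/5) × 5² / 20 = 0.8 × 25 / 20 = 1 dB.
Output = 7 − 1 = 6 dBu.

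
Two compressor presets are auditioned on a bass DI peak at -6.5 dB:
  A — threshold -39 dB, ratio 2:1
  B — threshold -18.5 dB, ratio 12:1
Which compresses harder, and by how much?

A, by 5.25 dB

A: GR = 32.5 − 32.5/2 = 16.25 dB.
B: GR = 12 − 12/12 = 11 dB.
A applies 5.25 dB more gain reduction.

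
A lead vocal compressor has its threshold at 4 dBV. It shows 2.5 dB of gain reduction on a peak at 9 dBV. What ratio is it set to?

Input overshoot = 9 − 4 = 5 dB.
Output overshoot = 5 − 2.5 = 2.5 dB.
Ratio = input overshoot / output overshoot = 5 / 2.5 = 2.

2:1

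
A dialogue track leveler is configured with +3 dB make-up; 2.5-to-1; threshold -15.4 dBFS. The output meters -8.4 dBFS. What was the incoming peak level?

-5.4 dBFS

Remove make-up: -8.4 − 3 = -11.4 dBFS.
Post-compression overshoot = -11.4 − (-15.4) = 4 dB.
Input overshoot = R × output overshoot = 10 dB → input = -15.4 + 10 = -5.4 dBFS.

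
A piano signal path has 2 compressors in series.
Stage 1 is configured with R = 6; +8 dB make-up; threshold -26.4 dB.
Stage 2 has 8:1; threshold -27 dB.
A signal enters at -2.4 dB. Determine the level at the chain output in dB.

-25.425 dB

Stage 1: -2.4 dB is 24 dB over -26.4 dB; at 6:1 that becomes 4 dB over, giving -22.4 dB; +8 dB make-up → -14.4 dB.
Stage 2: 12.6 dB above -27 dB, reduced 8:1 to 1.575 dB above → -25.425 dB.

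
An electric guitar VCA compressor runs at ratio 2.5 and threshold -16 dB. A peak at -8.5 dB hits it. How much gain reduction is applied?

-8.5 dB exceeds the threshold by 7.5 dB.
At 2.5:1, output sits 7.5/2.5 = 3 dB above threshold.
GR = overshoot in − overshoot out = 7.5 − 3 = 4.5 dB.

4.5 dB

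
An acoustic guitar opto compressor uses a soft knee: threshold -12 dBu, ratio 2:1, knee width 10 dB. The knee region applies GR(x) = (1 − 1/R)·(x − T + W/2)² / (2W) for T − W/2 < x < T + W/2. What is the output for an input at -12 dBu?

-12.625 dBu

x − T + W/2 = -12 − (-12) + 5 = 5.
GR = (1 − 1/2) × 5² / 20 = 0.5 × 25 / 20 = 0.625 dB.
Output = -12 − 0.625 = -12.625 dBu.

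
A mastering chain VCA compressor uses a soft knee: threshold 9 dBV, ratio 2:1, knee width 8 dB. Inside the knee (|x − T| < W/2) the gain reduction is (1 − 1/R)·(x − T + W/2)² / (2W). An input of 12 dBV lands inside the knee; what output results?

x − T + W/2 = 12 − 9 + 4 = 7.
GR = (1 − 1/2) × 7² / 16 = 0.5 × 49 / 16 = 1.53125 dB.
Output = 12 − 1.53125 = 10.46875 dBV.

10.46875 dBV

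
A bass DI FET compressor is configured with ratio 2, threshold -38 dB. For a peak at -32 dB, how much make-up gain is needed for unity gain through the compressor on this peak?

3 dB

The peak compresses to -38 + 6/2 = -35 dB.
To reach -32 dB requires -32 − (-35) = 3 dB of make-up.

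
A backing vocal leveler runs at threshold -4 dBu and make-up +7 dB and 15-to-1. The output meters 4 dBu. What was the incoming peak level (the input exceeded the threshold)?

11 dBu

Before make-up, the level was 4 − 7 = -3 dBu.
That's 1 dB above the -4 dBu threshold.
Before 15:1 compression the overshoot was 1 × 15 = 15 dB, so input = -4 + 15 = 11 dBu.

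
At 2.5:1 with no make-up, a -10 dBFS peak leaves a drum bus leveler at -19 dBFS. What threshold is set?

-25 dBFS

Gain reduction = -10 − (-19) = 9 dB; output overshoot = GR / (R − 1) = 9 / 1.5 = 6 dB.
Threshold = output − output overshoot = -19 − 6 = -25 dBFS.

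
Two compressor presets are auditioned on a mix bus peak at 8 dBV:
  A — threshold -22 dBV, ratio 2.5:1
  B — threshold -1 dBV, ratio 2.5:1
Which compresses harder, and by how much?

A, by 12.6 dB

A: overshoot 30 dB → output overshoot 12 dB → GR 18 dB.
B: overshoot 9 dB → output overshoot 3.6 dB → GR 5.4 dB.
A reduces 12.6 dB more.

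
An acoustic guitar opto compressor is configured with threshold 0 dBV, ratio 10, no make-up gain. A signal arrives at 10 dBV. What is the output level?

Overshoot: 10 − 0 = 10 dB.
The 10 dB excess becomes 1 dB after 10:1 reduction.
Output = 0 + 1 = 1 dBV.

1 dBV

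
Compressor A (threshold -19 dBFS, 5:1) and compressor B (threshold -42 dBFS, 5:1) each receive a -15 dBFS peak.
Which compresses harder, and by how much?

A: 4 dB over, compressed to 0.8 dB over, so 3.2 dB of GR.
B: 27 dB over, compressed to 5.4 dB over, so 21.6 dB of GR.
B reduces 18.4 dB more.

B, by 18.4 dB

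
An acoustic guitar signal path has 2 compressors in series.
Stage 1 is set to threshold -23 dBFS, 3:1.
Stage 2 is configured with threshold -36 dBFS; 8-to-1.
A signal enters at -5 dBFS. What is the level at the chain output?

-33.625 dBFS

Stage 1: -5 dBFS is 18 dB over -23 dBFS; at 3:1 that becomes 6 dB over, giving -17 dBFS.
Stage 2: overshoot 19 dB → 19/8 = 2.375 dB → -33.625 dBFS.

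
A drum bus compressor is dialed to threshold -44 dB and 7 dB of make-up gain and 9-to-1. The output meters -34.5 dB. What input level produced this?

-21.5 dB

Stripping the +7 dB make-up gives -41.5 dB at the gain stage.
The compressed level sits -41.5 − (-44) = 2.5 dB over threshold.
Input overshoot = R × output overshoot = 22.5 dB → input = -44 + 22.5 = -21.5 dB.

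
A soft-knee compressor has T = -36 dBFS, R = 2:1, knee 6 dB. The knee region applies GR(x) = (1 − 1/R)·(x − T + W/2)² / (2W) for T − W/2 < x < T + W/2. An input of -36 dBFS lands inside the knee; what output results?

-36.375 dBFS

x − T + W/2 = -36 − (-36) + 3 = 3.
GR = (1 − 1/2) × 3² / 12 = 0.5 × 9 / 12 = 0.375 dB.
Output = -36 − 0.375 = -36.375 dBFS.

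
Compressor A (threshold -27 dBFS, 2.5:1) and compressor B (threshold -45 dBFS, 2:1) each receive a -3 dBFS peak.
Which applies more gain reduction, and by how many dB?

B, by 6.6 dB

A: 24 dB over, compressed to 9.6 dB over, so 14.4 dB of GR.
B: 42 dB over, compressed to 21 dB over, so 21 dB of GR.
B applies 6.6 dB more gain reduction.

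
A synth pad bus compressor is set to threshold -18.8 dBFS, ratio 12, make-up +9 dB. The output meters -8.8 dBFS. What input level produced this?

Before make-up, the level was -8.8 − 9 = -17.8 dBFS.
Post-compression overshoot = -17.8 − (-18.8) = 1 dB.
Undo the ratio: input overshoot = 1 × 12 = 12 dB, giving input = -6.8 dBFS.

-6.8 dBFS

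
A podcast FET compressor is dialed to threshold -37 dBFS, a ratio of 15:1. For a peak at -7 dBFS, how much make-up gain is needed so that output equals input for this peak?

Without make-up, output = threshold + overshoot/15 = -37 + 2 = -35 dBFS.
Gap to target: 28 dB.

28 dB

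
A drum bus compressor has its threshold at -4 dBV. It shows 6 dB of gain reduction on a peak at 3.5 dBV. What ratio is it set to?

5:1

Input overshoot = 3.5 − (-4) = 7.5 dB.
Output overshoot = 7.5 − 6 = 1.5 dB.
Ratio = input overshoot / output overshoot = 7.5 / 1.5 = 5.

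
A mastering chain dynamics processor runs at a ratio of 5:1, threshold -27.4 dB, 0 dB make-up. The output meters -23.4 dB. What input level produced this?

That's 4 dB above the -27.4 dB threshold.
Before 5:1 compression the overshoot was 4 × 5 = 20 dB, so input = -27.4 + 20 = -7.4 dB.

-7.4 dB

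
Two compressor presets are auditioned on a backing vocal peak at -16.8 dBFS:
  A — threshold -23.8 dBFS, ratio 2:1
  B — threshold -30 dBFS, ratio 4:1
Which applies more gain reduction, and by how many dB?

A: 7 dB over, compressed to 3.5 dB over, so 3.5 dB of GR.
B: 13.2 dB over, compressed to 3.3 dB over, so 9.9 dB of GR.
B applies 6.4 dB more gain reduction.

B, by 6.4 dB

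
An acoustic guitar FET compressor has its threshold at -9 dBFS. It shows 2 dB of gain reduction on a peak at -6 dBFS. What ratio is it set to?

3:1

Input overshoot = -6 − (-9) = 3 dB.
Output overshoot = 3 − 2 = 1 dB.
Ratio = input overshoot / output overshoot = 3 / 1 = 3.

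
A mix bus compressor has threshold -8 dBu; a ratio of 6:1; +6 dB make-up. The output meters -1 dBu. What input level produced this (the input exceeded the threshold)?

-2 dBu

Stripping the +6 dB make-up gives -7 dBu at the gain stage.
That's 1 dB above the -8 dBu threshold.
Undo the ratio: input overshoot = 1 × 6 = 6 dB, giving input = -2 dBu.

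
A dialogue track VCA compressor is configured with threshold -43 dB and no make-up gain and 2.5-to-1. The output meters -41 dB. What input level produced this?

-38 dB

Post-compression overshoot = -41 − (-43) = 2 dB.
Before 2.5:1 compression the overshoot was 2 × 2.5 = 5 dB, so input = -43 + 5 = -38 dB.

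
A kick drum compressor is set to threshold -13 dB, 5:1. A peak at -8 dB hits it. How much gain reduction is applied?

4 dB

The signal is 5 dB above threshold.
After 5:1 compression the overshoot becomes 5/5 = 1 dB.
Gain reduction = 5 − 1 = 4 dB.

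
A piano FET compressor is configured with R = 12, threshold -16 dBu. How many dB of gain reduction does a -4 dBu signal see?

11 dB

-4 dBu exceeds the threshold by 12 dB.
At 12:1, output sits 12/12 = 1 dB above threshold.
GR = overshoot in − overshoot out = 12 − 1 = 11 dB.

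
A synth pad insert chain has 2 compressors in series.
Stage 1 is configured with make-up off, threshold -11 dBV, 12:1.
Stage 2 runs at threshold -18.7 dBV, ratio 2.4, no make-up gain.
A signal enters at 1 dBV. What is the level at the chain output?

-15.075 dBV

Stage 1: 12 dB above -11 dBV, reduced 12:1 to 1 dB above → -10 dBV.
Stage 2: overshoot 8.7 dB → 8.7/2.4 = 3.625 dB → -15.075 dBV.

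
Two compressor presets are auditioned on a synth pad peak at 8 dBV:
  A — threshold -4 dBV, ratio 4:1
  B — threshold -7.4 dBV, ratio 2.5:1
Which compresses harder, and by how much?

B, by 0.24 dB

A: 12 dB over, compressed to 3 dB over, so 9 dB of GR.
B: 15.4 dB over, compressed to 6.16 dB over, so 9.24 dB of GR.
Difference: 0.24 dB in favour of B.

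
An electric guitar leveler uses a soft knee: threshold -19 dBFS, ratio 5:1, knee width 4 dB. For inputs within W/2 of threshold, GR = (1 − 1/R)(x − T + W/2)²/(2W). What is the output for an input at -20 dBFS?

-20.1 dBFS

x − T + W/2 = -20 − (-19) + 2 = 1.
GR = (1 − 1/5) × 1² / 8 = 0.8 × 1 / 8 = 0.1 dB.
Output = -20 − 0.1 = -20.1 dBFS.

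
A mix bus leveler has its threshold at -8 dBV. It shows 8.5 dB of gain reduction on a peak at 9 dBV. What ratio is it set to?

Input overshoot = 9 − (-8) = 17 dB.
Output overshoot = 17 − 8.5 = 8.5 dB.
Ratio = input overshoot / output overshoot = 17 / 8.5 = 2.

2:1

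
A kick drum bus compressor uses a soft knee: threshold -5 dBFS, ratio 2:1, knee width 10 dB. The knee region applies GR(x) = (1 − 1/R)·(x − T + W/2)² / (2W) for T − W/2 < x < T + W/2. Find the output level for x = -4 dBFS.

x − T + W/2 = -4 − (-5) + 5 = 6.
GR = (1 − 1/2) × 6² / 20 = 0.5 × 36 / 20 = 0.9 dB.
Output = -4 − 0.9 = -4.9 dBFS.

-4.9 dBFS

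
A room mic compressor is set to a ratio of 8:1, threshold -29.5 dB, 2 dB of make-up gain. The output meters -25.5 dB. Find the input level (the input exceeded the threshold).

Stripping the +2 dB make-up gives -27.5 dB at the gain stage.
That's 2 dB above the -29.5 dB threshold.
Undo the ratio: input overshoot = 2 × 8 = 16 dB, giving input = -13.5 dB.

-13.5 dB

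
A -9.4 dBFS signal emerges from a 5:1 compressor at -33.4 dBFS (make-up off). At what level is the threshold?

Gain reduction = -9.4 − (-33.4) = 24 dB; output overshoot = GR / (R − 1) = 24 / 4 = 6 dB.
Threshold = output − output overshoot = -33.4 − 6 = -39.4 dBFS.

-39.4 dBFS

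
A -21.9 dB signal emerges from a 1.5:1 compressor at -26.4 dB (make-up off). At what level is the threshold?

Input is 13.5 dB above T (since output overshoot × R = input overshoot: (-26.4 − T)·1.5 = -21.9 − T gives T = -35.4 dB).
Check: -35.4 + (-21.9 − (-35.4))/1.5 = -35.4 + 9 = -26.4 dB. ✓

-35.4 dB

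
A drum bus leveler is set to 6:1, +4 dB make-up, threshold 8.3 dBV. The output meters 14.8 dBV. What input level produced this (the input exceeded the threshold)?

Before make-up, the level was 14.8 − 4 = 10.8 dBV.
That's 2.5 dB above the 8.3 dBV threshold.
Undo the ratio: input overshoot = 2.5 × 6 = 15 dB, giving input = 23.3 dBV.

23.3 dBV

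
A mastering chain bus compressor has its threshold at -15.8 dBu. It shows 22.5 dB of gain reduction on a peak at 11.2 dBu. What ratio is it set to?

6:1

Input overshoot = 11.2 − (-15.8) = 27 dB.
Output overshoot = 27 − 22.5 = 4.5 dB.
Ratio = input overshoot / output overshoot = 27 / 4.5 = 6.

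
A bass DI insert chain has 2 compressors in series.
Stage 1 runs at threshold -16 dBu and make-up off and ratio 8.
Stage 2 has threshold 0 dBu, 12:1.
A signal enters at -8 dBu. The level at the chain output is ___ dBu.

-15 dBu

Stage 1: overshoot 8 dB → 8/8 = 1 dB → -15 dBu.
Stage 2: -15 dBu ≤ 0 dBu, so stage 2 doesn't engage; output -15 dBu.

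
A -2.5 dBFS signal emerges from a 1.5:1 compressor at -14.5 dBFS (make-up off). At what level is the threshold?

-38.5 dBFS

Input is 36 dB above T (since output overshoot × R = input overshoot: (-14.5 − T)·1.5 = -2.5 − T gives T = -38.5 dBFS).
Check: -38.5 + (-2.5 − (-38.5))/1.5 = -38.5 + 24 = -14.5 dBFS. ✓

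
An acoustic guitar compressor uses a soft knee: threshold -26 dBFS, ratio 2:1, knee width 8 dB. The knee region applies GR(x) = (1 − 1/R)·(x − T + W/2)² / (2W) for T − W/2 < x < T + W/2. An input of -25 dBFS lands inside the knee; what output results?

-25.78125 dBFS

x − T + W/2 = -25 − (-26) + 4 = 5.
GR = (1 − 1/2) × 5² / 16 = 0.5 × 25 / 16 = 0.78125 dB.
Output = -25 − 0.78125 = -25.78125 dBFS.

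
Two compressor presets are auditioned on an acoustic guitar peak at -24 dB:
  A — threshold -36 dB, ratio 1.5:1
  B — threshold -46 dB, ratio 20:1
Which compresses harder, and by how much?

B, by 16.9 dB

A: GR = 12 − 12/1.5 = 4 dB.
B: GR = 22 − 22/20 = 20.9 dB.
B reduces 16.9 dB more.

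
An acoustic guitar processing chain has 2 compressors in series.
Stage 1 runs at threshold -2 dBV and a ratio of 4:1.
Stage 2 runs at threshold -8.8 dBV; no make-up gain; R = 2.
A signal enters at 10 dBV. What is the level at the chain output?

-3.9 dBV

Stage 1: 10 dBV is 12 dB over -2 dBV; at 4:1 that becomes 3 dB over, giving 1 dBV.
Stage 2: 1 dBV is 9.8 dB over -8.8 dBV; at 2:1 that becomes 4.9 dB over, giving -3.9 dBV.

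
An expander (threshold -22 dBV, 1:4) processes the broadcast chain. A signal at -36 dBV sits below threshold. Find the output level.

-78 dBV

Below threshold, a 1:4 expander applies gain = (4−1)×(T − x) of attenuation.
(4−1) × 14 = 42 dB, so output = -36 − 42 = -78 dBV.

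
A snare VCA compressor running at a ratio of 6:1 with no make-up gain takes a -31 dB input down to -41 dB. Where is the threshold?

-43 dB

Gain reduction = -31 − (-41) = 10 dB; output overshoot = GR / (R − 1) = 10 / 5 = 2 dB.
Threshold = output − output overshoot = -41 − 2 = -43 dB.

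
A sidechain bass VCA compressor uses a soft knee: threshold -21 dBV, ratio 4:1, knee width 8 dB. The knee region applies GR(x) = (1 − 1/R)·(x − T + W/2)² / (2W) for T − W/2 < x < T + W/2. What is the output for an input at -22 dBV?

-22.421875 dBV

x − T + W/2 = -22 − (-21) + 4 = 3.
GR = (1 − 1/4) × 3² / 16 = 0.75 × 9 / 16 = 0.421875 dB.
Output = -22 − 0.421875 = -22.421875 dBV.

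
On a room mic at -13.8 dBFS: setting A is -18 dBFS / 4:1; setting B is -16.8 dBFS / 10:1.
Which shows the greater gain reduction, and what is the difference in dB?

A: 4.2 dB over, compressed to 1.05 dB over, so 3.15 dB of GR.
B: 3 dB over, compressed to 0.3 dB over, so 2.7 dB of GR.
A reduces 0.45 dB more.

A, by 0.45 dB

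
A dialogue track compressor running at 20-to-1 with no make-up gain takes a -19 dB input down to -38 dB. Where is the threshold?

Let T be the threshold. Output overshoot = (input overshoot)/R, so -38 − T = (-19 − T)/20.
20·(-38 − T) = -19 − T → 19·T = -760 − (-19) = -741.
T = -741/19 = -39 dB.

-39 dB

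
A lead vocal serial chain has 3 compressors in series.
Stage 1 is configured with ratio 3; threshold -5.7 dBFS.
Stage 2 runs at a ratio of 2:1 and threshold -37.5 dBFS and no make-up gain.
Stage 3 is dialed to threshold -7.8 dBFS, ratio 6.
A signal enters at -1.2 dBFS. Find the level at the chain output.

Stage 1: overshoot 4.5 dB → 4.5/3 = 1.5 dB → -4.2 dBFS.
Stage 2: overshoot 33.3 dB → 33.3/2 = 16.65 dB → -20.85 dBFS.
Stage 3: -20.85 dBFS ≤ -7.8 dBFS, so stage 3 doesn't engage; output -20.85 dBFS.

-20.85 dBFS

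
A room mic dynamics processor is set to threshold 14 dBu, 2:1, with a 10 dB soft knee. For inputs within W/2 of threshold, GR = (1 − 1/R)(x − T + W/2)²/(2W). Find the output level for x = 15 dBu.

14.1 dBu

x − T + W/2 = 15 − 14 + 5 = 6.
GR = (1 − 1/2) × 6² / 20 = 0.5 × 36 / 20 = 0.9 dB.
Output = 15 − 0.9 = 14.1 dBu.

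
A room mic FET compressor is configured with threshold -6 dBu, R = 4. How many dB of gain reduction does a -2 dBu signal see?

3 dB

Overshoot = -2 − (-6) = 4 dB.
A 4:1 ratio leaves 1 dB of that excess.
Gain reduction = 4 − 1 = 3 dB.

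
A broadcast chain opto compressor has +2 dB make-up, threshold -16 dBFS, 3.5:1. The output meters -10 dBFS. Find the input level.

Before make-up, the level was -10 − 2 = -12 dBFS.
Post-compression overshoot = -12 − (-16) = 4 dB.
Before 3.5:1 compression the overshoot was 4 × 3.5 = 14 dB, so input = -16 + 14 = -2 dBFS.

-2 dBFS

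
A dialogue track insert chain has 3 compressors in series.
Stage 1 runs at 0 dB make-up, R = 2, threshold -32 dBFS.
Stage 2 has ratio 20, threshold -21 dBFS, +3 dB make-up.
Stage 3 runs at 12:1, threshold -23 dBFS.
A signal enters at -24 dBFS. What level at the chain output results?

-25 dBFS

Stage 1: 8 dB above -32 dBFS, reduced 2:1 to 4 dB above → -28 dBFS.
Stage 2: -28 dBFS is at or below the -21 dBFS threshold — no compression; make-up brings it to -25 dBFS.
Stage 3: below threshold (-25 ≤ -23); passes unchanged; output -25 dBFS.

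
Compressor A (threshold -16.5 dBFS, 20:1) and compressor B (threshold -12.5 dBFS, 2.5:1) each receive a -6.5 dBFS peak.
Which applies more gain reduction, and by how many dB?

A: GR = 10 − 10/20 = 9.5 dB.
B: GR = 6 − 6/2.5 = 3.6 dB.
Difference: 5.9 dB in favour of A.

A, by 5.9 dB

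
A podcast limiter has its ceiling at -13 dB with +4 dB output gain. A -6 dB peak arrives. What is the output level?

-9 dB

A brickwall limiter is an ∞:1 compressor: any input above the ceiling is clamped to -13 dB.
Output gain then adds 4 dB: -13 + 4 = -9 dB.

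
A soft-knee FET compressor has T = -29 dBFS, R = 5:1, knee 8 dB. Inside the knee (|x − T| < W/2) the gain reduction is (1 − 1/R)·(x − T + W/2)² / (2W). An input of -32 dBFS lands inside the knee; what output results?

x − T + W/2 = -32 − (-29) + 4 = 1.
GR = (1 − 1/5) × 1² / 16 = 0.8 × 1 / 16 = 0.05 dB.
Output = -32 − 0.05 = -32.05 dBFS.

-32.05 dBFS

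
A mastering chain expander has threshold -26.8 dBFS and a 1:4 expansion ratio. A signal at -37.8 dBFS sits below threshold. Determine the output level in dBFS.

-70.8 dBFS

The input is 11 dB below the -26.8 dBFS threshold.
A 1:4 expander multiplies undershoot by 4: 11 × 4 = 44 dB below threshold.
Output = -26.8 − 44 = -70.8 dBFS.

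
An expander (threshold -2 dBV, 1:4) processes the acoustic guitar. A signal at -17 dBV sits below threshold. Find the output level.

Below threshold, a 1:4 expander applies gain = (4−1)×(T − x) of attenuation.
(4−1) × 15 = 45 dB, so output = -17 − 45 = -62 dBV.

-62 dBV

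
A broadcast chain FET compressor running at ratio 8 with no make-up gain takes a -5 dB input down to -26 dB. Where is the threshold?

Input is 24 dB above T (since output overshoot × R = input overshoot: (-26 − T)·8 = -5 − T gives T = -29 dB).
Check: -29 + (-5 − (-29))/8 = -29 + 3 = -26 dB. ✓

-29 dB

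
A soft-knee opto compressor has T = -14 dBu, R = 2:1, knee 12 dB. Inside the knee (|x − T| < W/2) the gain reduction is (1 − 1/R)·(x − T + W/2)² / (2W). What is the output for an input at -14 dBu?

x − T + W/2 = -14 − (-14) + 6 = 6.
GR = (1 − 1/2) × 6² / 24 = 0.5 × 36 / 24 = 0.75 dB.
Output = -14 − 0.75 = -14.75 dBu.

-14.75 dBu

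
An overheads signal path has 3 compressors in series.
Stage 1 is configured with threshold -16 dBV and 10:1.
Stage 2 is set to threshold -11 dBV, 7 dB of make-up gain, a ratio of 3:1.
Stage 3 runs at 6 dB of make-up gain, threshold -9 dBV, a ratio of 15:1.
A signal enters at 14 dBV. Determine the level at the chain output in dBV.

Stage 1: overshoot 30 dB → 30/10 = 3 dB → -13 dBV.
Stage 2: -13 dBV ≤ -11 dBV, so stage 2 doesn't engage; make-up brings it to -6 dBV.
Stage 3: 3 dB above -9 dBV, reduced 15:1 to 0.2 dB above → -8.8 dBV; +6 dB make-up → -2.8 dBV.

-2.8 dBV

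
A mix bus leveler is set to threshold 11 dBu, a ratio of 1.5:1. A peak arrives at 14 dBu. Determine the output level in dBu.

13 dBu

The input is 3 dB above the 11 dBu threshold.
1.5:1 compression reduces that to 3/1.5 = 2 dB over.
Output = 11 + 2 = 13 dBu.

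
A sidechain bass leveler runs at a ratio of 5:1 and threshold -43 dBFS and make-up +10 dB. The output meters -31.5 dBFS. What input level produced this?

Before make-up, the level was -31.5 − 10 = -41.5 dBFS.
The compressed level sits -41.5 − (-43) = 1.5 dB over threshold.
Undo the ratio: input overshoot = 1.5 × 5 = 7.5 dB, giving input = -35.5 dBFS.

-35.5 dBFS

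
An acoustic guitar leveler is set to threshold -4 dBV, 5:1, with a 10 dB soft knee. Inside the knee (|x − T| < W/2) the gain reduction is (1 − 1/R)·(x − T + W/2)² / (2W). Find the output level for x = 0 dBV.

x − T + W/2 = 0 − (-4) + 5 = 9.
GR = (1 − 1/5) × 9² / 20 = 0.8 × 81 / 20 = 3.24 dB.
Output = 0 − 3.24 = -3.24 dBV.

-3.24 dBV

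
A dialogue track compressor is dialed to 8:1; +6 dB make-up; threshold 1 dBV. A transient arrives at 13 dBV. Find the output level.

8.5 dBV

The input is 12 dB above the 1 dBV threshold.
At 8:1 the overshoot is divided by 8, leaving 1.5 dB above threshold.
So the level is 1 + 1.5 = 2.5 dBV; make-up adds 6 dB, giving 8.5 dBV.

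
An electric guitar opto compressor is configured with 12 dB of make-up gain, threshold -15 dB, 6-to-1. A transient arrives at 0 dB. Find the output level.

-0.5 dB

The input is 15 dB above the -15 dB threshold.
At 6:1 the overshoot is divided by 6, leaving 2.5 dB above threshold.
That puts the output at -12.5 dB; make-up adds 12 dB, giving -0.5 dB.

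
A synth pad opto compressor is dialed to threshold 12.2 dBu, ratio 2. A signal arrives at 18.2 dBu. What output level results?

Overshoot: 18.2 − 12.2 = 6 dB.
The 6 dB excess becomes 3 dB after 2:1 reduction.
So the level is 12.2 + 3 = 15.2 dBu.

15.2 dBu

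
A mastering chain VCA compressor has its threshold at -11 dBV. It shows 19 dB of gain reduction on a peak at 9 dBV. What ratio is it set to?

20:1

Input overshoot = 9 − (-11) = 20 dB.
Output overshoot = 20 − 19 = 1 dB.
Ratio = input overshoot / output overshoot = 20 / 1 = 20.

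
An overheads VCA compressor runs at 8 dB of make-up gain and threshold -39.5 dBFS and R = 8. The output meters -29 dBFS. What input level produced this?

Stripping the +8 dB make-up gives -37 dBFS at the gain stage.
Post-compression overshoot = -37 − (-39.5) = 2.5 dB.
Before 8:1 compression the overshoot was 2.5 × 8 = 20 dB, so input = -39.5 + 20 = -19.5 dBFS.

-19.5 dBFS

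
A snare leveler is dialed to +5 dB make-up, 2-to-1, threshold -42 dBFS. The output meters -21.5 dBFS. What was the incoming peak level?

-11 dBFS

Before make-up, the level was -21.5 − 5 = -26.5 dBFS.
That's 15.5 dB above the -42 dBFS threshold.
Undo the ratio: input overshoot = 15.5 × 2 = 31 dB, giving input = -11 dBFS.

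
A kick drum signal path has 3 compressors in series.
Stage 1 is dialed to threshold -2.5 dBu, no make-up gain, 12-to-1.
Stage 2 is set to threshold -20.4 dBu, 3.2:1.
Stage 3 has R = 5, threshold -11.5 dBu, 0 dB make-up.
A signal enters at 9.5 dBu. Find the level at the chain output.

-14.49375 dBu

Stage 1: overshoot 12 dB → 12/12 = 1 dB → -1.5 dBu.
Stage 2: -1.5 dBu is 18.9 dB over -20.4 dBu; at 3.2:1 that becomes 5.90625 dB over, giving -14.49375 dBu.
Stage 3: -14.49375 dBu is at or below the -11.5 dBu threshold — no compression; output -14.49375 dBu.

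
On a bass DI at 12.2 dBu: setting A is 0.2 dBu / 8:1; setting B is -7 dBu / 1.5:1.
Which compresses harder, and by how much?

A: GR = 12 − 12/8 = 10.5 dB.
B: GR = 19.2 − 19.2/1.5 = 6.4 dB.
A applies 4.1 dB more gain reduction.

A, by 4.1 dB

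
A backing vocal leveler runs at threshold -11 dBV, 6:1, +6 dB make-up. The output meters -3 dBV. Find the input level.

Before make-up, the level was -3 − 6 = -9 dBV.
The compressed level sits -9 − (-11) = 2 dB over threshold.
Undo the ratio: input overshoot = 2 × 6 = 12 dB, giving input = 1 dBV.

1 dBV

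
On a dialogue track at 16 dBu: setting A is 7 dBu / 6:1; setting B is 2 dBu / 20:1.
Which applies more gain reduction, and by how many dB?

B, by 5.8 dB

A: GR = 9 − 9/6 = 7.5 dB.
B: GR = 14 − 14/20 = 13.3 dB.
B reduces 5.8 dB more.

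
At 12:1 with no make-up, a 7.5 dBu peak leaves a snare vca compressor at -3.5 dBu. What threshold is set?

Gain reduction = 7.5 − (-3.5) = 11 dB; output overshoot = GR / (R − 1) = 11 / 11 = 1 dB.
Threshold = output − output overshoot = -3.5 − 1 = -4.5 dBu.

-4.5 dBu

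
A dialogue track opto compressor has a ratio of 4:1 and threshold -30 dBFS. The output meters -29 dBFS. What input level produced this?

-26 dBFS

The compressed level sits -29 − (-30) = 1 dB over threshold.
Input overshoot = R × output overshoot = 4 dB → input = -30 + 4 = -26 dBFS.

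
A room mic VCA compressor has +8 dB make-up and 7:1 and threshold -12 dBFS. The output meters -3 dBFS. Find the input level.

-5 dBFS

Stripping the +8 dB make-up gives -11 dBFS at the gain stage.
The compressed level sits -11 − (-12) = 1 dB over threshold.
Input overshoot = R × output overshoot = 7 dB → input = -12 + 7 = -5 dBFS.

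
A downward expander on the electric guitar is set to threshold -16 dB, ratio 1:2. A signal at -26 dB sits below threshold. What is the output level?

-36 dB

Below threshold, a 1:2 expander applies gain = (2−1)×(T − x) of attenuation.
(2−1) × 10 = 10 dB, so output = -26 − 10 = -36 dB.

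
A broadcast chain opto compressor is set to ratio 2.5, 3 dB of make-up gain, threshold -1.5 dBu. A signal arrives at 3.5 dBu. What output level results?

3.5 dBu sits 5 dB over threshold.
The 5 dB excess becomes 2 dB after 2.5:1 reduction.
Output = -1.5 + 2 = 0.5 dBu; make-up adds 3 dB, giving 3.5 dBu.

3.5 dBu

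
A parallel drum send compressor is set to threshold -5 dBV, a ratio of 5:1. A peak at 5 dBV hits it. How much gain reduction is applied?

8 dB

5 dBV exceeds the threshold by 10 dB.
A 5:1 ratio leaves 2 dB of that excess.
GR = overshoot in − overshoot out = 10 − 2 = 8 dB.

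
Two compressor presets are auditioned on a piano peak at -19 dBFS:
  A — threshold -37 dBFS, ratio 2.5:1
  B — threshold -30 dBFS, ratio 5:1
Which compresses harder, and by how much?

A, by 2 dB

A: 18 dB over, compressed to 7.2 dB over, so 10.8 dB of GR.
B: 11 dB over, compressed to 2.2 dB over, so 8.8 dB of GR.
A applies 2 dB more gain reduction.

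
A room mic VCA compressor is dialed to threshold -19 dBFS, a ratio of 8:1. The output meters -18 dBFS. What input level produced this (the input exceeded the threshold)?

That's 1 dB above the -19 dBFS threshold.
Input overshoot = R × output overshoot = 8 dB → input = -19 + 8 = -11 dBFS.

-11 dBFS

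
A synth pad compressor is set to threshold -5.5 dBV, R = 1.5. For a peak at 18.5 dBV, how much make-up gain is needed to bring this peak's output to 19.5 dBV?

9 dB

The peak compresses to -5.5 + 24/1.5 = 10.5 dBV.
To reach 19.5 dBV requires 19.5 − 10.5 = 9 dB of make-up.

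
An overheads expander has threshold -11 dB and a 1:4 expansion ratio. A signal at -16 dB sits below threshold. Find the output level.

-31 dB

Undershoot = (-11) − (-16) = 5 dB.
At 1:4, that expands to 20 dB under threshold.
Output = -11 − 20 = -31 dB.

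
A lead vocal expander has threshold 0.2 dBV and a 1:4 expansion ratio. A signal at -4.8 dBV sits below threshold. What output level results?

-19.8 dBV

The input is 5 dB below the 0.2 dBV threshold.
A 1:4 expander multiplies undershoot by 4: 5 × 4 = 20 dB below threshold.
Output = 0.2 − 20 = -19.8 dBV.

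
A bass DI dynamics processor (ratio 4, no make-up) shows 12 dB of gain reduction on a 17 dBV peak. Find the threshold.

Input is 16 dB above T (since output overshoot × R = input overshoot: (5 − T)·4 = 17 − T gives T = 1 dBV).
Check: 1 + (17 − 1)/4 = 1 + 4 = 5 dBV. ✓

1 dBV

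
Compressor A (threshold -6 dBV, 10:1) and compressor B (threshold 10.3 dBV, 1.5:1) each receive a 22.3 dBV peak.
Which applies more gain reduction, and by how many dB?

A: GR = 28.3 − 28.3/10 = 25.47 dB.
B: GR = 12 − 12/1.5 = 4 dB.
A reduces 21.47 dB more.

A, by 21.47 dB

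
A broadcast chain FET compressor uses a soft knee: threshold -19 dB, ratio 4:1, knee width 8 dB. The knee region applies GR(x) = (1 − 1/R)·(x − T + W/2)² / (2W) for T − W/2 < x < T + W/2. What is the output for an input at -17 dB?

-18.6875 dB

x − T + W/2 = -17 − (-19) + 4 = 6.
GR = (1 − 1/4) × 6² / 16 = 0.75 × 36 / 16 = 1.6875 dB.
Output = -17 − 1.6875 = -18.6875 dB.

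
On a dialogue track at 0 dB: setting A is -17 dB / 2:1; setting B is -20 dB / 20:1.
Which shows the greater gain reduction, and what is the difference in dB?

A: GR = 17 − 17/2 = 8.5 dB.
B: GR = 20 − 20/20 = 19 dB.
B reduces 10.5 dB more.

B, by 10.5 dB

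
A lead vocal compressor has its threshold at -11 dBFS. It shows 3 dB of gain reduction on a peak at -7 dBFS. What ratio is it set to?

Input overshoot = -7 − (-11) = 4 dB.
Output overshoot = 4 − 3 = 1 dB.
Ratio = input overshoot / output overshoot = 4 / 1 = 4.

4:1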